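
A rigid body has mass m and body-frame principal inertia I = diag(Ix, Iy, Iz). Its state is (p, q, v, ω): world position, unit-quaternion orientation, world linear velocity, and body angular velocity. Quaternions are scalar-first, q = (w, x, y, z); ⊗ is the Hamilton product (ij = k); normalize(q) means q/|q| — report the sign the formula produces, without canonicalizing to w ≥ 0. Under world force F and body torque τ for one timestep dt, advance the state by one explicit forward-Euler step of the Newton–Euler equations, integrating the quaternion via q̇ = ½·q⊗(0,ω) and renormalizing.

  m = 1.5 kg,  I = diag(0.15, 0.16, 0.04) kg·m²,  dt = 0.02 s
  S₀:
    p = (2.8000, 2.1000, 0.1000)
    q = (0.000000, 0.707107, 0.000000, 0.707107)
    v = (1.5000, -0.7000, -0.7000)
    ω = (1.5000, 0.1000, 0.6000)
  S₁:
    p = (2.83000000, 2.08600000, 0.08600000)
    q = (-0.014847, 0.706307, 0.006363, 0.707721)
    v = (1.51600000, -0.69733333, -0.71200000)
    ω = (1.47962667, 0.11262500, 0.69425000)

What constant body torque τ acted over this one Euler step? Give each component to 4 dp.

Δω = ω₁−ω₀ = (-0.02037333, 0.01262500, 0.09425000)
I·α + gyro = (-0.1600, 0.2000, 0.1900)

τ = (-0.1600, 0.2000, 0.1900)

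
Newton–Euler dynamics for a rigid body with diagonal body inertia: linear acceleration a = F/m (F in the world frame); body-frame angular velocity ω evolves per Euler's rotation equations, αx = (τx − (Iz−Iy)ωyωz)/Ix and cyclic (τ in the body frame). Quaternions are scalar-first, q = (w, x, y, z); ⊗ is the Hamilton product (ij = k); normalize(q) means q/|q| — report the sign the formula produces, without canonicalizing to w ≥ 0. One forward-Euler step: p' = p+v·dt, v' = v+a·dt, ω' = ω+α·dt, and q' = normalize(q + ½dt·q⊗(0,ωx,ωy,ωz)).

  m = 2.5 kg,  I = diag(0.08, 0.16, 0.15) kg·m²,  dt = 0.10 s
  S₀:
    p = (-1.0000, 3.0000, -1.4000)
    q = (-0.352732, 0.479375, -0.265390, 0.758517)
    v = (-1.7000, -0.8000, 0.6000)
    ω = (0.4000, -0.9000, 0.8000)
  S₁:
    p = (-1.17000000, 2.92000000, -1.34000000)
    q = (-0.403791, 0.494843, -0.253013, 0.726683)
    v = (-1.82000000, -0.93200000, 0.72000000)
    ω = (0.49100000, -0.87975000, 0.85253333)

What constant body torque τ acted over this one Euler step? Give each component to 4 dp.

Δω = ω₁−ω₀ = (0.09100000, 0.02025000, 0.05253333)
τ = I·(Δω/dt) + ω₀×(Iω₀) = (0.0800, 0.0100, 0.0500)

τ = (0.0800, 0.0100, 0.0500)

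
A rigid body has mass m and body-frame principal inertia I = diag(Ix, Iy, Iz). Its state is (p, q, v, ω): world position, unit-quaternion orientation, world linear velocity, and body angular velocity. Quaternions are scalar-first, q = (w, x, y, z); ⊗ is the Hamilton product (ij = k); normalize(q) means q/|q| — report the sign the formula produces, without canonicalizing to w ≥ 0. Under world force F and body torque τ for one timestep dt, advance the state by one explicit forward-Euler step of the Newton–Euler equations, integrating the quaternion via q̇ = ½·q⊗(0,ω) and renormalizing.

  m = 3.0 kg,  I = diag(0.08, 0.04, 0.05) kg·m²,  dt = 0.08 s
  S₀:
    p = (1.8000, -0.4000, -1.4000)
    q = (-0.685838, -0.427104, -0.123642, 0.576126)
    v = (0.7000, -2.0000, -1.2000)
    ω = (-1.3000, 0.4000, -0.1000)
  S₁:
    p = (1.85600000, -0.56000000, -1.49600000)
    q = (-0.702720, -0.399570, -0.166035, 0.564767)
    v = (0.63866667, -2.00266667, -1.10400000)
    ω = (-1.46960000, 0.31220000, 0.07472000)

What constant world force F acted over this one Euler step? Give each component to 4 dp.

v₁ − v₀ = (-0.06133333, -0.00266667, 0.09600000)
F = m·Δv/dt = (-2.3000, -0.1000, 3.6000)

F = (-2.3000, -0.1000, 3.6000)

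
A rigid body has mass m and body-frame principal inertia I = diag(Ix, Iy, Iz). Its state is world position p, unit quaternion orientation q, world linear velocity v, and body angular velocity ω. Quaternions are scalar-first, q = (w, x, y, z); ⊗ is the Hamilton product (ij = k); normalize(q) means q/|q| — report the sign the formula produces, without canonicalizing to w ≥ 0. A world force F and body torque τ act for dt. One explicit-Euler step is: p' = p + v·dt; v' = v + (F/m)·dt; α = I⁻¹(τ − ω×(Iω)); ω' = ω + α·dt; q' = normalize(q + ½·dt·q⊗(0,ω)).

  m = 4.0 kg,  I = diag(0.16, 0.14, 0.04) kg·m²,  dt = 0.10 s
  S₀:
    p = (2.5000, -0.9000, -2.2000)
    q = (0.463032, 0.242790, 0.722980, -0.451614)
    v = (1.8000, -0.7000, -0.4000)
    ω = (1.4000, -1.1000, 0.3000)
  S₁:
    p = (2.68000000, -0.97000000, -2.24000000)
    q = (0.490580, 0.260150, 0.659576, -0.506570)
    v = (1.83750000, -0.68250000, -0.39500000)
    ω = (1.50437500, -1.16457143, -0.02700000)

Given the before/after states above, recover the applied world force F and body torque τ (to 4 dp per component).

F = (1.5000, 0.7000, 0.2000)
τ = (0.2000, -0.0400, -0.1000)

Δv = v₁−v₀ = (0.03750000, 0.01750000, 0.00500000)
m·(v₁−v₀)/dt = (1.5000, 0.7000, 0.2000)
rate change Δω = (0.10437500, -0.06457143, -0.32700000)
I·α + gyro = (0.2000, -0.0400, -0.1000)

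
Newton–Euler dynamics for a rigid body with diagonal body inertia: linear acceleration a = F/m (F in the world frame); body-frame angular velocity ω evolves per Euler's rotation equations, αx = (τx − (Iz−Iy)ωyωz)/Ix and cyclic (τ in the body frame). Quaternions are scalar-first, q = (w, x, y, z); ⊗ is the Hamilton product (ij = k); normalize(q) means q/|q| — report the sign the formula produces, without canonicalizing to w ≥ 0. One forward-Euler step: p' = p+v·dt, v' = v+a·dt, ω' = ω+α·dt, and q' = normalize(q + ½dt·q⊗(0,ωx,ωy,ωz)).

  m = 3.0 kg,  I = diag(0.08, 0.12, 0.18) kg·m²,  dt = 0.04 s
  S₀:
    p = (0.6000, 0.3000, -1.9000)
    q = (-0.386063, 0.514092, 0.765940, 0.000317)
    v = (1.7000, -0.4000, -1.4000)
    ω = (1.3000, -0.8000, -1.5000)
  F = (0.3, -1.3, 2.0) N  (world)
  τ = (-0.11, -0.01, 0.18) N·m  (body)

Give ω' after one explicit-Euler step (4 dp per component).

ω' = (1.2090, -0.8683, -1.4508)

α = I⁻¹(τ − ω×Iω) = (-2.2750, -1.7083, 1.2311)
ω' = ω + α·dt = (1.2090, -0.8683, -1.4508)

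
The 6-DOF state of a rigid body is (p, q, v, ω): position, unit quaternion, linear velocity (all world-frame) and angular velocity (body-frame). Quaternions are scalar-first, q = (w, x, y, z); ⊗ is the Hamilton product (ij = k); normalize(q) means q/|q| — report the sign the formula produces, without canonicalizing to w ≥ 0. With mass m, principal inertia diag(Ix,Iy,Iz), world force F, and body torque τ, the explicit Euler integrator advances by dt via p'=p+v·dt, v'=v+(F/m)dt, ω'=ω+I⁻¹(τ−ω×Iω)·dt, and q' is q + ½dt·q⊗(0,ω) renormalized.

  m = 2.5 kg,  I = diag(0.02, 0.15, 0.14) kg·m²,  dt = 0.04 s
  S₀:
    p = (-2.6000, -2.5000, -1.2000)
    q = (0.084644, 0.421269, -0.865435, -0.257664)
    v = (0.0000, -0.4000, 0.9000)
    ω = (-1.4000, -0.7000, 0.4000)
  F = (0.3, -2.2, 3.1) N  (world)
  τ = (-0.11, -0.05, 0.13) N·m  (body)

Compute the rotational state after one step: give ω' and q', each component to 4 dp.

(τ − ω×Iω)/I = (-5.6400, -0.7813, 0.0186)
ω' = ω + α·dt = (-1.6256, -0.7313, 0.4007)
q⊗(0,ω) = (0.0870377, -0.6450404, 0.1329712, -1.4726397)
updated quaternion q' = (0.0863, 0.4082, -0.8623, -0.2870)

ω' = (-1.6256, -0.7313, 0.4007)
q' = (0.0863, 0.4082, -0.8623, -0.2870)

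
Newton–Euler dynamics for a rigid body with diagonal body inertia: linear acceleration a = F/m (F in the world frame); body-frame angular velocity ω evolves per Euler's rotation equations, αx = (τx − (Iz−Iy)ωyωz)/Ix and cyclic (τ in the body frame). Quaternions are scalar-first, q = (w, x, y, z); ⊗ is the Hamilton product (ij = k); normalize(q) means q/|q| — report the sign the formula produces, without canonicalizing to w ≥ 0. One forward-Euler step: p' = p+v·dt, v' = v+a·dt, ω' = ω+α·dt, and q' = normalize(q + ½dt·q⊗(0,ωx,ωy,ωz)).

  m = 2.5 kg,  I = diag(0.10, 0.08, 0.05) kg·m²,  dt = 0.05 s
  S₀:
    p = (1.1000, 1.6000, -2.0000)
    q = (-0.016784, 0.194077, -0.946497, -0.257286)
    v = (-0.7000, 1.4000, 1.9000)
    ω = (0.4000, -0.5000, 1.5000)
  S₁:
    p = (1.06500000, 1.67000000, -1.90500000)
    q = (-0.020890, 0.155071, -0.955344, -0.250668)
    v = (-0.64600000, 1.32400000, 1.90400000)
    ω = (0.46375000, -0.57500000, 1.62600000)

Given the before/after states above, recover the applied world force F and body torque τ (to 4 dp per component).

F = (2.7000, -3.8000, 0.2000)
τ = (0.1500, -0.0900, 0.1300)

v₁ − v₀ = (0.05400000, -0.07600000, 0.00400000)
m·(v₁−v₀)/dt = (2.7000, -3.8000, 0.2000)
Δω = ω₁−ω₀ = (0.06375000, -0.07500000, 0.12600000)
gyro term ω₀×Iω₀ = (0.0225, 0.0300, 0.0040)
applied torque τ = (0.1500, -0.0900, 0.1300)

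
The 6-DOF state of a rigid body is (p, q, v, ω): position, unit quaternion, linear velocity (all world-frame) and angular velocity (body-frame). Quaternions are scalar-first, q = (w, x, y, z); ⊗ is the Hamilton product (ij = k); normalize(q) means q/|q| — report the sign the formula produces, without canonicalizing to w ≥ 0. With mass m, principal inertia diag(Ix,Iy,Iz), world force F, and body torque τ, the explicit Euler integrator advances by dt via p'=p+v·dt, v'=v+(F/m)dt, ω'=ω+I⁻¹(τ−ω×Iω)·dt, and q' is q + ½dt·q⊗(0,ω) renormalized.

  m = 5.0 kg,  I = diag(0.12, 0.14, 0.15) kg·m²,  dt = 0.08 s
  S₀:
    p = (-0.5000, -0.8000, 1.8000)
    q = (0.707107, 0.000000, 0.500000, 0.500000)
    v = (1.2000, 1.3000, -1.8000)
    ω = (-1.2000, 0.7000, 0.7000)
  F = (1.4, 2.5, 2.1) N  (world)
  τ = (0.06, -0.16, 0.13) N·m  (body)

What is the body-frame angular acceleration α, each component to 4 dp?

α = (0.4592, -1.3229, 0.9787)

ω×(Iω) gyroscopic = (0.0049, 0.0252, -0.0168)
(τ − ω×Iω)/I = (0.4592, -1.3229, 0.9787)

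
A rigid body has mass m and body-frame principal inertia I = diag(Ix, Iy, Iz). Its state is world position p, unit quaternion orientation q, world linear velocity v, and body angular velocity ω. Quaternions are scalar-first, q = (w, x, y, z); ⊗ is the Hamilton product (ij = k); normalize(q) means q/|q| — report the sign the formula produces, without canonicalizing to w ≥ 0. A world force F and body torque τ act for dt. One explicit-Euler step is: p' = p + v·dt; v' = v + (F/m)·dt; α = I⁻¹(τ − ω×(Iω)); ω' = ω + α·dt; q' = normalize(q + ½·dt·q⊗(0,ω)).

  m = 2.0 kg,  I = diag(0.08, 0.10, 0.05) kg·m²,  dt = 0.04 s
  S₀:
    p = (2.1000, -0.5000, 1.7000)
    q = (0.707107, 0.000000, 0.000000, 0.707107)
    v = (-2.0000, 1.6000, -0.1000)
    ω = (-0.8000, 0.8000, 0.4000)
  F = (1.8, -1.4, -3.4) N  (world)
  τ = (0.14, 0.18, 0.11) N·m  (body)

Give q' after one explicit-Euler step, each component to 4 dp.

2q̇ = q⊗(0,ω) = (-0.2828428, -1.1313712, 0.0000000, 0.2828428)
updated quaternion q' = (0.7012, -0.0226, 0.0000, 0.7126)

q' = (0.7012, -0.0226, 0.0000, 0.7126)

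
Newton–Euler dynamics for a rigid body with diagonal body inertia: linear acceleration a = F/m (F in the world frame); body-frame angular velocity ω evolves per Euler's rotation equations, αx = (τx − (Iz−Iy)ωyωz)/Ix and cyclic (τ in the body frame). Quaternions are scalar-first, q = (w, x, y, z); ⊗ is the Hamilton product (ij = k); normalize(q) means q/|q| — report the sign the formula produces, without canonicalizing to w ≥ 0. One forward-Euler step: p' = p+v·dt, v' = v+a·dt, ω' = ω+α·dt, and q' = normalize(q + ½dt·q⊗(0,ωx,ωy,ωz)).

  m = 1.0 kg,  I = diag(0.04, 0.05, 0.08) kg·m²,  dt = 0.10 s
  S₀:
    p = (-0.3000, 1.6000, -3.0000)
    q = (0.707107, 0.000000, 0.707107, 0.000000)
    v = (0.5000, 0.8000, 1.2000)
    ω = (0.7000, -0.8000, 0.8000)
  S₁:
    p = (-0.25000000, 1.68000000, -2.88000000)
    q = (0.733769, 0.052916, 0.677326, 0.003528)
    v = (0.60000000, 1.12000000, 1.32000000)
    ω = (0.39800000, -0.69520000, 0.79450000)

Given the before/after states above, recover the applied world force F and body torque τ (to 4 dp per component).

Δv = v₁−v₀ = (0.10000000, 0.32000000, 0.12000000)
applied force F = (1.0000, 3.2000, 1.2000)
rate change Δω = (-0.30200000, 0.10480000, -0.00550000)
ω₀×(Iω₀) = (-0.0192, -0.0224, -0.0056)
I·α + gyro = (-0.1400, 0.0300, -0.0100)

F = (1.0000, 3.2000, 1.2000)
τ = (-0.1400, 0.0300, -0.0100)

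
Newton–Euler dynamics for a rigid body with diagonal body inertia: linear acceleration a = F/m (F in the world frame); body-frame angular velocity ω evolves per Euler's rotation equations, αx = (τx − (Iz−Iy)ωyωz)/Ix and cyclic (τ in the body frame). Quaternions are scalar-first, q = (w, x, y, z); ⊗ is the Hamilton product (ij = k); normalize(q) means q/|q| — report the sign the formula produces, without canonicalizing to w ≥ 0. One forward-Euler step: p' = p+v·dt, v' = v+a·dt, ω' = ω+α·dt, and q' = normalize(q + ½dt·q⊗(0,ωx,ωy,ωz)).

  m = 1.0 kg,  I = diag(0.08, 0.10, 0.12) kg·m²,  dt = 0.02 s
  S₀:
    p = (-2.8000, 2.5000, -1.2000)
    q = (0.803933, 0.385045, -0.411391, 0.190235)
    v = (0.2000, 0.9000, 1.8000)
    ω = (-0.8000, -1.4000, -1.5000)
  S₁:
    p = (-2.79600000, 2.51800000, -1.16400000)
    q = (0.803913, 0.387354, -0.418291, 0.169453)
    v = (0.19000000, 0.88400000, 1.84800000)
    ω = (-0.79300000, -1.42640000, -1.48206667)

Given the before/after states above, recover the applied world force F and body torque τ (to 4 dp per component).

Δω = ω₁−ω₀ = (0.00700000, -0.02640000, 0.01793333)
τ = I·(Δω/dt) + ω₀×(Iω₀) = (0.0700, -0.1800, 0.1300)
v₁ − v₀ = (-0.01000000, -0.01600000, 0.04800000)
applied force F = (-0.5000, -0.8000, 2.4000)

F = (-0.5000, -0.8000, 2.4000)
τ = (0.0700, -0.1800, 0.1300)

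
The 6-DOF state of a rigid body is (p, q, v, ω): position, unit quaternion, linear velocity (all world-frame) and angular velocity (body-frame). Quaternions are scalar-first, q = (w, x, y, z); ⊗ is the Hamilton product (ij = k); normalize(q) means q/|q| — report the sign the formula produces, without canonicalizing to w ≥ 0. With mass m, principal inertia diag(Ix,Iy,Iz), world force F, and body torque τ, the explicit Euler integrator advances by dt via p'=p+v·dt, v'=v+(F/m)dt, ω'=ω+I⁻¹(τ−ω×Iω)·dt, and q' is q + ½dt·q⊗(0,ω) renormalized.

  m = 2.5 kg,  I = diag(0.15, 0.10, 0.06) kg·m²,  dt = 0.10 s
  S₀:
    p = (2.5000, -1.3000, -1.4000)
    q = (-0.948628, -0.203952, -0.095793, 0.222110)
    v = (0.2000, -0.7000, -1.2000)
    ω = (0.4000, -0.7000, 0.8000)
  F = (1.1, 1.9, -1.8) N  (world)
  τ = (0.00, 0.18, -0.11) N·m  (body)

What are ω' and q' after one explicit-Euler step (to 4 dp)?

ω' = (0.3851, -0.5488, 0.5933)
q' = (-0.9552, -0.2186, -0.0499, 0.1929)

ω×(Iω) gyroscopic = (0.0224, 0.0288, 0.0140)
α = I⁻¹(τ − ω×Iω) = (-0.1493, 1.5120, -2.0667)
ω + α·dt = (0.3851, -0.5488, 0.5933)
q⊗(0,ω) = (-0.1631623, -0.3006086, 0.9160452, -0.5778188)
updated quaternion q' = (-0.9552, -0.2186, -0.0499, 0.1929)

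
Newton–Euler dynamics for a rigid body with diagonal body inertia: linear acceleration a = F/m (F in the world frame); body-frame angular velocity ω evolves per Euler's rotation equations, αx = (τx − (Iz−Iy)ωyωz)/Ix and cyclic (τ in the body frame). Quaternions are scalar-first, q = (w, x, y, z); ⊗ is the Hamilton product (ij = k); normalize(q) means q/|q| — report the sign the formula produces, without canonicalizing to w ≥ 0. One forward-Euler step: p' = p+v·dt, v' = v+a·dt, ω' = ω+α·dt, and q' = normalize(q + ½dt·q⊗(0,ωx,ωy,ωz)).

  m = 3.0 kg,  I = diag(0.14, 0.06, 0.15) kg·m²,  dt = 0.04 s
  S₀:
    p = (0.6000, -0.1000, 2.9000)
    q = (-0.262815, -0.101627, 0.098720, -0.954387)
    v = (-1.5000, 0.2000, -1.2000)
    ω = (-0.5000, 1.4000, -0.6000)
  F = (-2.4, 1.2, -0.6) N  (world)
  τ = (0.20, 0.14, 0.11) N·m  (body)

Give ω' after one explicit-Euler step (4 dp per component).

ω' = (-0.4213, 1.4953, -0.5856)

α = I⁻¹(τ − ω×Iω) = (1.9686, 2.3833, 0.3600)
new body rate ω' = (-0.4213, 1.4953, -0.5856)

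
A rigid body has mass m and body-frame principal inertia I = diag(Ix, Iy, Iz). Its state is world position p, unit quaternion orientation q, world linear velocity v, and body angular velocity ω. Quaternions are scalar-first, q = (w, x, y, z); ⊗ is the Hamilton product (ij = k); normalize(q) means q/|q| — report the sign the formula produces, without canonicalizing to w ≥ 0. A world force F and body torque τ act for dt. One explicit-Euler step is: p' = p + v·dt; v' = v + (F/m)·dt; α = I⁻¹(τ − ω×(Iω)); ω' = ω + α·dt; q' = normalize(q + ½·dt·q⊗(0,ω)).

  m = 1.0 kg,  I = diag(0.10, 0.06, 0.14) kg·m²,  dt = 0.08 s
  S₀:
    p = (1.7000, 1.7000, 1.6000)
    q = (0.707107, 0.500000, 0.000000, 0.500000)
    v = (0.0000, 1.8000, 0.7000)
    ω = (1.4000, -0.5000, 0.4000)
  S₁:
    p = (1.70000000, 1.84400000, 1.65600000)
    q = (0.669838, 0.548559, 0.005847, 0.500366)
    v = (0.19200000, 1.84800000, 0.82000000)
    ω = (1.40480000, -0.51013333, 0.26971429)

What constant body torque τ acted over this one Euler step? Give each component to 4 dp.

τ = (-0.0100, -0.0300, -0.2000)

Δω = ω₁−ω₀ = (0.00480000, -0.01013333, -0.13028571)
gyro term ω₀×Iω₀ = (-0.0160, -0.0224, 0.0280)
I·α + gyro = (-0.0100, -0.0300, -0.2000)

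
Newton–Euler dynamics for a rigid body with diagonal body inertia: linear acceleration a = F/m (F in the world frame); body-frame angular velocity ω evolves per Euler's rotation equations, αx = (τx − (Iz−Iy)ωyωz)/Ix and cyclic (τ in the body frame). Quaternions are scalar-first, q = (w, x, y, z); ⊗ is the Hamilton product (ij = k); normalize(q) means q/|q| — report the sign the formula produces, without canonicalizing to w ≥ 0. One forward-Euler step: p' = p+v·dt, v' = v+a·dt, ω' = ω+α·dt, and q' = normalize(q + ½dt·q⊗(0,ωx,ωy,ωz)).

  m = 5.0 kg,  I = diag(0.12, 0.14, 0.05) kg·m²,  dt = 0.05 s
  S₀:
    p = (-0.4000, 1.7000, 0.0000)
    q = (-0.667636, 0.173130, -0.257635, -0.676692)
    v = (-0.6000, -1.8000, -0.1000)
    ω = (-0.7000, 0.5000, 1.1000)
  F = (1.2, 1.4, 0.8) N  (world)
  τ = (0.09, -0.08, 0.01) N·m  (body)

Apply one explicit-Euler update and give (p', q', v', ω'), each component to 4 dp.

precession coupling ω×(Iω) = (-0.0495, -0.0539, -0.0070)
(τ − ω×Iω)/I = (1.1625, -0.1864, 0.3400)
new body rate ω' = (-0.6419, 0.4907, 1.1170)
Hamilton product q⊗(0,ω) = (0.9943697, 0.5222927, -0.0505766, -0.8281791)
q' = normalize(q + ½dt·q⊗(0,ω)) = (-0.6424, 0.1861, -0.2587, -0.6970)
a = F/m = (0.2400, 0.2800, 0.1600)
new position p' = (-0.4300, 1.6100, -0.0050)
v' = v + a·dt = (-0.5880, -1.7860, -0.0920)

p' = (-0.4300, 1.6100, -0.0050)
q' = (-0.6424, 0.1861, -0.2587, -0.6970)
v' = (-0.5880, -1.7860, -0.0920)
ω' = (-0.6419, 0.4907, 1.1170)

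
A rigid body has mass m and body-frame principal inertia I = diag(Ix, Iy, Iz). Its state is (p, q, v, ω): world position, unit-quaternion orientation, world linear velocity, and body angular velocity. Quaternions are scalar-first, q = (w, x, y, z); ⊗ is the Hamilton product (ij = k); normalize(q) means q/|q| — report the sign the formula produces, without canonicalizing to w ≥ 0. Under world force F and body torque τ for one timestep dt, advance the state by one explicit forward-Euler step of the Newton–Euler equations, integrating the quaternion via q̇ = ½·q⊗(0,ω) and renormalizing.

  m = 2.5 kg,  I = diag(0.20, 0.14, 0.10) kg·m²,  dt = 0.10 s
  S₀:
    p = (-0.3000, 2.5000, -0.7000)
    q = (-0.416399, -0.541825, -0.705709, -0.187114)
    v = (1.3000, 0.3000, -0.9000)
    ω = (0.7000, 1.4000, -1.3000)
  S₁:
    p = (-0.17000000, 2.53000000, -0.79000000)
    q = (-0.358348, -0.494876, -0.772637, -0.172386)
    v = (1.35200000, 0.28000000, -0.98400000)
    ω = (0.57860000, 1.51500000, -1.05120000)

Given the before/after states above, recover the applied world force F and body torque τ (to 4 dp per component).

velocity change Δv = (0.05200000, -0.02000000, -0.08400000)
m·(v₁−v₀)/dt = (1.3000, -0.5000, -2.1000)
rate change Δω = (-0.12140000, 0.11500000, 0.24880000)
τ = I·(Δω/dt) + ω₀×(Iω₀) = (-0.1700, 0.0700, 0.1900)

F = (1.3000, -0.5000, -2.1000)
τ = (-0.1700, 0.0700, 0.1900)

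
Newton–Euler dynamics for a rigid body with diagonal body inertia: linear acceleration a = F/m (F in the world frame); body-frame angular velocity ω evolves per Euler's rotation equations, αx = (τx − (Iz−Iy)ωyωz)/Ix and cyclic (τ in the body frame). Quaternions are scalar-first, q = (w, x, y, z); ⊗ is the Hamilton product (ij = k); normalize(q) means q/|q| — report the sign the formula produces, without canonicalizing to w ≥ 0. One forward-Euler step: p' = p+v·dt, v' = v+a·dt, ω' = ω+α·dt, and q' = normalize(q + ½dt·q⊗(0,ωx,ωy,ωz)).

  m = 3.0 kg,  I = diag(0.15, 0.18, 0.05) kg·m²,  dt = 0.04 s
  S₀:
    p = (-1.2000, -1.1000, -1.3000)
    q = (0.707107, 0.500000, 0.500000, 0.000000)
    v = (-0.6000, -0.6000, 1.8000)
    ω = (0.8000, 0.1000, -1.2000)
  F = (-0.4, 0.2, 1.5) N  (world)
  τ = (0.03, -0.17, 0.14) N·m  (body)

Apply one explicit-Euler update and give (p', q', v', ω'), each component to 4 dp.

angular accel α = (0.0960, -0.4111, 2.7520)
ω' = ω + α·dt = (0.8038, 0.0836, -1.0899)
2q̇ = q⊗(0,ω) = (-0.4500000, -0.0343144, 0.6707107, -1.1985284)
updated quaternion q' = (0.6978, 0.4991, 0.5132, -0.0240)
a = (-0.1333, 0.0667, 0.5000)
p + v·dt = (-1.2240, -1.1240, -1.2280)
v + (F/m)dt = (-0.6053, -0.5973, 1.8200)

p' = (-1.2240, -1.1240, -1.2280)
q' = (0.6978, 0.4991, 0.5132, -0.0240)
v' = (-0.6053, -0.5973, 1.8200)
ω' = (0.8038, 0.0836, -1.0899)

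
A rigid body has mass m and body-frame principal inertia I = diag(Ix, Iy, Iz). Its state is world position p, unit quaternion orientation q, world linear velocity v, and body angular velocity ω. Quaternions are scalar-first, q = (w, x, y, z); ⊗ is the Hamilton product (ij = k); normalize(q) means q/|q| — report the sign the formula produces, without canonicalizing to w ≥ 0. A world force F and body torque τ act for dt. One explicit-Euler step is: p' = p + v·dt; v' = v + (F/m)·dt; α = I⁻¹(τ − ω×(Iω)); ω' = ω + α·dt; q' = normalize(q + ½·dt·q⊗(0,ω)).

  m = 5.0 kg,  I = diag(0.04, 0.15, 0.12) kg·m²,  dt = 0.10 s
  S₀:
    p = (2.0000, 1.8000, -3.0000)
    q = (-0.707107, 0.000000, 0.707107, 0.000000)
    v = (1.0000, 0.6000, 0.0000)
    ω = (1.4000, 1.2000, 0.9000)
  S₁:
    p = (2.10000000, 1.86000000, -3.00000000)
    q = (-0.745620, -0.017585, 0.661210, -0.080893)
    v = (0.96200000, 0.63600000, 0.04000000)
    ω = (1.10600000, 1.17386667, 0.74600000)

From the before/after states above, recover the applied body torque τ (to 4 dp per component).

τ = (-0.1500, -0.1400, 0.0000)

Δω = ω₁−ω₀ = (-0.29400000, -0.02613333, -0.15400000)
gyro term ω₀×Iω₀ = (-0.0324, -0.1008, 0.1848)
applied torque τ = (-0.1500, -0.1400, 0.0000)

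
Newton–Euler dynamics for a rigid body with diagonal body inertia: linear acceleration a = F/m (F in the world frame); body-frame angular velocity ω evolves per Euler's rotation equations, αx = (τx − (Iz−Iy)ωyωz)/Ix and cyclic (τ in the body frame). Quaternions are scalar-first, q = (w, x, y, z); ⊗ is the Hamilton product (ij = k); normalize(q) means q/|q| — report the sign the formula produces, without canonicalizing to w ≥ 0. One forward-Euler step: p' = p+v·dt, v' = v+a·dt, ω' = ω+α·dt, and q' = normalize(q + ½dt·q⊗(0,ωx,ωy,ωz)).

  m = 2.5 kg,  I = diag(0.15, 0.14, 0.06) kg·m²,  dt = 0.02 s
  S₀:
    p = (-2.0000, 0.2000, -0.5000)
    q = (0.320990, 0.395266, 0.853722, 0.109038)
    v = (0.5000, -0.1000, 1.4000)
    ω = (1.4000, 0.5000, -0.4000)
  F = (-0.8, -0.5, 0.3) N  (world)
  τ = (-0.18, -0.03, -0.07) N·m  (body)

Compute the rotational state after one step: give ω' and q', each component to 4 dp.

ω' = (1.3739, 0.5029, -0.4210)
q' = (0.3116, 0.3958, 0.8583, 0.0978)

gyro term ω×Iω = (0.0160, -0.0504, -0.0070)
α = I⁻¹(τ − ω×Iω) = (-1.3067, 0.1457, -1.0500)
ω' = ω + α·dt = (1.3739, 0.5029, -0.4210)
Hamilton product q⊗(0,ω) = (-0.9366182, 0.0533782, 0.4712546, -1.1259738)
q' = normalize(q + ½dt·q⊗(0,ω)) = (0.3116, 0.3958, 0.8583, 0.0978)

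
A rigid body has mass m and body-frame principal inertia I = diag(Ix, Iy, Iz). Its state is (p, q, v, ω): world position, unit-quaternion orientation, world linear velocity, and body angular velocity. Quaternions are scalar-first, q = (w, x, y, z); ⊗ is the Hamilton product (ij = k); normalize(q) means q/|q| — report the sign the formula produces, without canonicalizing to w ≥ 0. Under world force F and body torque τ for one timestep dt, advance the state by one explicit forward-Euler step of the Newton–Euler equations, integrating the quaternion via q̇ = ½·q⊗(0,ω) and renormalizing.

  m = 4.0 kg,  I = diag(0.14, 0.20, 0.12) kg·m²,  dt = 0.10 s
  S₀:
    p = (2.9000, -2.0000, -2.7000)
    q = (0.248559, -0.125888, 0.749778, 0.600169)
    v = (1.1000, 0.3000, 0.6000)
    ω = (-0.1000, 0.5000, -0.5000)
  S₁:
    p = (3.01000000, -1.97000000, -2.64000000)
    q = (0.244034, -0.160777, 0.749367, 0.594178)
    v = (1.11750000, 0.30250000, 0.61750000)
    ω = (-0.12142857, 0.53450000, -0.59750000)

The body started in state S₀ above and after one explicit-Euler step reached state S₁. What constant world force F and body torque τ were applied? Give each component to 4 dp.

velocity change Δv = (0.01750000, 0.00250000, 0.01750000)
applied force F = (0.7000, 0.1000, 0.7000)
rate change Δω = (-0.02142857, 0.03450000, -0.09750000)
gyro term ω₀×Iω₀ = (0.0200, 0.0010, -0.0030)
applied torque τ = (-0.0100, 0.0700, -0.1200)

F = (0.7000, 0.1000, 0.7000)
τ = (-0.0100, 0.0700, -0.1200)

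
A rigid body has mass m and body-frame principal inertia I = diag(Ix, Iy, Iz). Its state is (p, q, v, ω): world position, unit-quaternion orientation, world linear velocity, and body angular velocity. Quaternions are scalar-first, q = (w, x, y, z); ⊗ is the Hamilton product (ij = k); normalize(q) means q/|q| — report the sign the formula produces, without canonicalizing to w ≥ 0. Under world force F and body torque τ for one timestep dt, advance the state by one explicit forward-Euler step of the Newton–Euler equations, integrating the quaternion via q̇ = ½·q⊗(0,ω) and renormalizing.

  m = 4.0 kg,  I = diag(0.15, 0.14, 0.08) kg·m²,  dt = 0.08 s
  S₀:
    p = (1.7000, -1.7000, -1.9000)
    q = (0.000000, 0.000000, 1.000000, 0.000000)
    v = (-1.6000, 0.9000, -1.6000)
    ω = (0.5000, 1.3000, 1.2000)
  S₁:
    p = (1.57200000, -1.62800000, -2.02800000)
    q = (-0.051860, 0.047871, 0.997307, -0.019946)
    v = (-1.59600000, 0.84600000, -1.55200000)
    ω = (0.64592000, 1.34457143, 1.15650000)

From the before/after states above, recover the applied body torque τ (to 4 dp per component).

τ = (0.1800, 0.1200, -0.0500)

ω₁ − ω₀ = (0.14592000, 0.04457143, -0.04350000)
ω₀×(Iω₀) = (-0.0936, 0.0420, -0.0065)
applied torque τ = (0.1800, 0.1200, -0.0500)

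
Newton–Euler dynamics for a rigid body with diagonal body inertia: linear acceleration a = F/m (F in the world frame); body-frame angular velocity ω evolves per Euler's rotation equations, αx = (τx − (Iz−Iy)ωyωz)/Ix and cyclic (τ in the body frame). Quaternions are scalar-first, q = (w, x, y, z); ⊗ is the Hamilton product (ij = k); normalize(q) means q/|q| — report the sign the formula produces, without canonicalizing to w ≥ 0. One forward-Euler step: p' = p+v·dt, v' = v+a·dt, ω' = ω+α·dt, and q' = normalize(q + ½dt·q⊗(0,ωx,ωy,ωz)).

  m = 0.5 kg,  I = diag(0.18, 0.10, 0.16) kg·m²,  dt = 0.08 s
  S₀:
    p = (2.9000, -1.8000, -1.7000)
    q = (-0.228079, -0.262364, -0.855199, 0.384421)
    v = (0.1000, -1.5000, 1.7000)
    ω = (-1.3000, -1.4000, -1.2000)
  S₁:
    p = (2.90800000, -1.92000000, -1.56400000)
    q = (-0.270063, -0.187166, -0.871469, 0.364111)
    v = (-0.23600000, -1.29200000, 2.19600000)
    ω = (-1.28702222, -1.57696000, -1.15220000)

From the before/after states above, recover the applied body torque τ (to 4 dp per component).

ω₁ − ω₀ = (0.01297778, -0.17696000, 0.04780000)
τ = I·(Δω/dt) + ω₀×(Iω₀) = (0.1300, -0.1900, -0.0500)

τ = (0.1300, -0.1900, -0.0500)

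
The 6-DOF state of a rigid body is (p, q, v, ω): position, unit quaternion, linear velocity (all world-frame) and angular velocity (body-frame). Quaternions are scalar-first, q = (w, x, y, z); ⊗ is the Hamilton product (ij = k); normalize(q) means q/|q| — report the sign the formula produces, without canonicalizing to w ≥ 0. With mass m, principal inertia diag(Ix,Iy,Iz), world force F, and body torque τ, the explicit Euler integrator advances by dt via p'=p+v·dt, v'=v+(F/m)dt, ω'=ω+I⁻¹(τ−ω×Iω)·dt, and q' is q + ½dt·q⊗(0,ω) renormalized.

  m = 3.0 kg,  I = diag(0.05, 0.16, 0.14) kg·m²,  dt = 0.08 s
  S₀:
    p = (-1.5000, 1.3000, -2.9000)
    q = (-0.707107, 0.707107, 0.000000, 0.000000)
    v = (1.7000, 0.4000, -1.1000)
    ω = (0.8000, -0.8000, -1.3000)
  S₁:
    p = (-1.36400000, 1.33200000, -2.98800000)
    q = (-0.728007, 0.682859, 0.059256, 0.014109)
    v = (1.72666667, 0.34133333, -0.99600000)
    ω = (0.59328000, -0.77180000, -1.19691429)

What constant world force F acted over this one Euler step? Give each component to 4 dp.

F = (1.0000, -2.2000, 3.9000)

v₁ − v₀ = (0.02666667, -0.05866667, 0.10400000)
applied force F = (1.0000, -2.2000, 3.9000)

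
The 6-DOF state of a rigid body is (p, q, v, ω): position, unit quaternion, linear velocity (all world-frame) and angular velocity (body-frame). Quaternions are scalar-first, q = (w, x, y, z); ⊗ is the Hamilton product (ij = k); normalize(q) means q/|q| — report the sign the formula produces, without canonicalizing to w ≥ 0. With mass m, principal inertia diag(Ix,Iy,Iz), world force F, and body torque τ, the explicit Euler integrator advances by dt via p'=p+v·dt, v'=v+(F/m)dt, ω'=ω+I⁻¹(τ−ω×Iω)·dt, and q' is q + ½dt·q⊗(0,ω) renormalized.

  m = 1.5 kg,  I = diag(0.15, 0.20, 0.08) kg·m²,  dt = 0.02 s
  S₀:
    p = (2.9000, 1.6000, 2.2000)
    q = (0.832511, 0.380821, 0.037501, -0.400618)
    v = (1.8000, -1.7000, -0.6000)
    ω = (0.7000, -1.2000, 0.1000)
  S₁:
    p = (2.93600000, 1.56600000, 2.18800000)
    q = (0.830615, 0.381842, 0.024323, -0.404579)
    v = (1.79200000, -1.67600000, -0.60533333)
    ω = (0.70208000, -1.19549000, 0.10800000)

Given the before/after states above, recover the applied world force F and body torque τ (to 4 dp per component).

Δω = ω₁−ω₀ = (0.00208000, 0.00451000, 0.00800000)
ω₀×(Iω₀) = (0.0144, 0.0049, -0.0420)
I·α + gyro = (0.0300, 0.0500, -0.0100)
velocity change Δv = (-0.00800000, 0.02400000, -0.00533333)
m·(v₁−v₀)/dt = (-0.6000, 1.8000, -0.4000)

F = (-0.6000, 1.8000, -0.4000)
τ = (0.0300, 0.0500, -0.0100)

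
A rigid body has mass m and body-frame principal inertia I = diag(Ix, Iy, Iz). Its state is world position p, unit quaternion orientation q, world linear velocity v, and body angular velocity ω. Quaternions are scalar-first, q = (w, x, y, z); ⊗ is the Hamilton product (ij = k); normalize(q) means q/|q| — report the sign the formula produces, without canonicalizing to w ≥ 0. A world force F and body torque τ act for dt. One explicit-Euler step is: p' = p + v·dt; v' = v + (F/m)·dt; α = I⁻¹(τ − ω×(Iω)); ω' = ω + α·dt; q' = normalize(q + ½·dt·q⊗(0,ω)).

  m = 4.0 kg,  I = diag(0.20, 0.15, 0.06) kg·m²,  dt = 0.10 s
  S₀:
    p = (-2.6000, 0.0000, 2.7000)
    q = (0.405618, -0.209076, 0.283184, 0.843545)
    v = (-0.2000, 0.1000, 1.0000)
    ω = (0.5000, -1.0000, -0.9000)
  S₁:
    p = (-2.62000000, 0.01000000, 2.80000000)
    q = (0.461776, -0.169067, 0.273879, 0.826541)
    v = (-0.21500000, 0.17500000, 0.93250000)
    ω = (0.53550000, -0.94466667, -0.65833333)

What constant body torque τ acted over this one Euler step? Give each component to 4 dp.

τ = (-0.0100, 0.0200, 0.1700)

rate change Δω = (0.03550000, 0.05533333, 0.24166667)
gyro term ω₀×Iω₀ = (-0.0810, -0.0630, 0.0250)
applied torque τ = (-0.0100, 0.0200, 0.1700)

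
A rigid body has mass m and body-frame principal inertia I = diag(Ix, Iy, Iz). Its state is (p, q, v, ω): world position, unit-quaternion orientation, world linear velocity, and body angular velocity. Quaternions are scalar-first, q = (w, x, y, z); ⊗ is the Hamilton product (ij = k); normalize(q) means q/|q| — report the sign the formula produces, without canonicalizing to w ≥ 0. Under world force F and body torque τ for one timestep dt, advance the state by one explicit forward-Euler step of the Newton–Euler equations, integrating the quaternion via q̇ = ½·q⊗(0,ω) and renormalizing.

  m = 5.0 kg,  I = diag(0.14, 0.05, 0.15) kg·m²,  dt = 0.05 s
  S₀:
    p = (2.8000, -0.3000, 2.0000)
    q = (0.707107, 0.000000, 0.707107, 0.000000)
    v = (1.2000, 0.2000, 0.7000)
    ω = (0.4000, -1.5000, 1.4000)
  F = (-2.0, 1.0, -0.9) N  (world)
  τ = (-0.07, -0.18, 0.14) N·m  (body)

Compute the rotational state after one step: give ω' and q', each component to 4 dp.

ω' = (0.4500, -1.6744, 1.4287)
q' = (0.7326, 0.0318, 0.6797, 0.0177)

ω×(Iω) gyroscopic = (-0.2100, -0.0056, 0.0540)
angular accel α = (1.0000, -3.4880, 0.5733)
ω' = ω + α·dt = (0.4500, -1.6744, 1.4287)
2q̇ = q⊗(0,ω) = (1.0606605, 1.2727926, -1.0606605, 0.7071070)
q + ½dt·q⊗(0,ω), renormalized = (0.7326, 0.0318, 0.6797, 0.0177)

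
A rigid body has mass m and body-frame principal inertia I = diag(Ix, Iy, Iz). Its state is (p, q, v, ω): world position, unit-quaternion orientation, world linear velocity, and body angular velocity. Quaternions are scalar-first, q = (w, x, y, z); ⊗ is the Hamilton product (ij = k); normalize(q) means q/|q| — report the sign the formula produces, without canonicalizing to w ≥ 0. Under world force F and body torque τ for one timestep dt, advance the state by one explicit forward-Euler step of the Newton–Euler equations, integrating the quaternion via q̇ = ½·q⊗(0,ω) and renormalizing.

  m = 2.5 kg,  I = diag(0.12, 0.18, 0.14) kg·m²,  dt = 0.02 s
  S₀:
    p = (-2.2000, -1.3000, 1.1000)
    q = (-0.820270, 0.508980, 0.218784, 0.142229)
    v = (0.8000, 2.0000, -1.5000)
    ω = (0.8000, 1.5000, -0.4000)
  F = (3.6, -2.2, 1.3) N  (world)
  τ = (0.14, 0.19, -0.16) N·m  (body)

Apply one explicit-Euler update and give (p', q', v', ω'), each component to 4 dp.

p' = (-2.1840, -1.2600, 1.0700)
q' = (-0.8269, 0.4993, 0.2096, 0.1514)
v' = (0.8288, 1.9824, -1.4896)
ω' = (0.8193, 1.5204, -0.4331)

p' = p + v·dt = (-2.1840, -1.2600, 1.0700)
v' = v + a·dt = (0.8288, 1.9824, -1.4896)
ω×(Iω) gyroscopic = (0.0240, 0.0064, 0.0720)
α = I⁻¹(τ − ω×Iω) = (0.9667, 1.0200, -1.6571)
ω' = ω + α·dt = (0.8193, 1.5204, -0.4331)
q⊗(0,ω) = (-0.6784684, -0.9570731, -0.9130298, 0.9165508)
updated quaternion q' = (-0.8269, 0.4993, 0.2096, 0.1514)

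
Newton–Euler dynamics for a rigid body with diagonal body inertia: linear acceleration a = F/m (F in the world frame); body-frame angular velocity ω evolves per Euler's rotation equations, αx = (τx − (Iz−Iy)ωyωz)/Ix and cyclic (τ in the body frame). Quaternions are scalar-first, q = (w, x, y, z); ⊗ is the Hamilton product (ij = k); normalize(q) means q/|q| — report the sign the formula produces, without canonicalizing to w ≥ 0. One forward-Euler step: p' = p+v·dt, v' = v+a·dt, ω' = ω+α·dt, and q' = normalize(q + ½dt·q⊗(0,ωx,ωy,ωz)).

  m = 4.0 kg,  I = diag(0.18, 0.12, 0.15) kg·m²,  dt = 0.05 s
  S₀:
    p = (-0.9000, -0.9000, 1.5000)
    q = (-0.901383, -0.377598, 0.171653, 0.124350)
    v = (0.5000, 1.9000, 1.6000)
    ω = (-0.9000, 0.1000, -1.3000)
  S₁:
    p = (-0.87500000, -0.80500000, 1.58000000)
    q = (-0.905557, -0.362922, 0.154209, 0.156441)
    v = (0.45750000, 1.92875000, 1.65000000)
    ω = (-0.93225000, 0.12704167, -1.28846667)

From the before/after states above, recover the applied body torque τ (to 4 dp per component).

τ = (-0.1200, 0.1000, 0.0400)

Δω = ω₁−ω₀ = (-0.03225000, 0.02704167, 0.01153333)
gyro term ω₀×Iω₀ = (-0.0039, 0.0351, 0.0054)
τ = I·(Δω/dt) + ω₀×(Iω₀) = (-0.1200, 0.1000, 0.0400)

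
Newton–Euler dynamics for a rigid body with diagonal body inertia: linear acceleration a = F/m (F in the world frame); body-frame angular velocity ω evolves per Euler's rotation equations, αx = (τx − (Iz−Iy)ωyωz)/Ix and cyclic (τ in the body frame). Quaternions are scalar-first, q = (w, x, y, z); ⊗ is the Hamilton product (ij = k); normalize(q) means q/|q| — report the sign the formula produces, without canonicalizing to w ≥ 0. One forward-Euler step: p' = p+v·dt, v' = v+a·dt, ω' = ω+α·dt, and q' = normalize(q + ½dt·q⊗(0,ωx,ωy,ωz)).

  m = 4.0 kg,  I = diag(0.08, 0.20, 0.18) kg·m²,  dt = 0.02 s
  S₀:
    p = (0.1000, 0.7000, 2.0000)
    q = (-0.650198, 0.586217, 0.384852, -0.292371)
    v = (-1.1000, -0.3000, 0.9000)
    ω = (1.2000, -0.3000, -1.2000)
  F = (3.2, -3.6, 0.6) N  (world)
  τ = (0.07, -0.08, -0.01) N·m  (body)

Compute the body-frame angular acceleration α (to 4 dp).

ω×(Iω) gyroscopic = (-0.0072, 0.1440, -0.0432)
(τ − ω×Iω)/I = (0.9650, -1.1200, 0.1844)

α = (0.9650, -1.1200, 0.1844)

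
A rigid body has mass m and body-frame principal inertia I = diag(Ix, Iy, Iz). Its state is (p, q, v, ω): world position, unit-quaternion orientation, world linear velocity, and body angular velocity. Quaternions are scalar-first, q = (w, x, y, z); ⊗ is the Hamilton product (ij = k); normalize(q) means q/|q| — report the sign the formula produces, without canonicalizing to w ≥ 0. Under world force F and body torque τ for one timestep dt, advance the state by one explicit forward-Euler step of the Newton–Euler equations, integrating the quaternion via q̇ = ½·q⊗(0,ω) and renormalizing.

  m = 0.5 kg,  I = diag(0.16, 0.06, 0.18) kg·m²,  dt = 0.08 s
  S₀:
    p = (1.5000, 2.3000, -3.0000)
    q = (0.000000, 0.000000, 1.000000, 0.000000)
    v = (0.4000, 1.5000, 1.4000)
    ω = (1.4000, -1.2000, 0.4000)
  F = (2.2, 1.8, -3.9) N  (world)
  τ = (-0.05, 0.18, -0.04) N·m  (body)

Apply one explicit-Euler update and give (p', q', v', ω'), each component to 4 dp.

gyro term ω×Iω = (-0.0576, -0.0112, 0.1680)
α = I⁻¹(τ − ω×Iω) = (0.0475, 3.1867, -1.1556)
ω + α·dt = (1.4038, -0.9451, 0.3076)
q⊗(0,ω) = (1.2000000, 0.4000000, 0.0000000, -1.4000000)
q + ½dt·q⊗(0,ω), renormalized = (0.0479, 0.0160, 0.9972, -0.0558)
new position p' = (1.5320, 2.4200, -2.8880)
v + (F/m)dt = (0.7520, 1.7880, 0.7760)

p' = (1.5320, 2.4200, -2.8880)
q' = (0.0479, 0.0160, 0.9972, -0.0558)
v' = (0.7520, 1.7880, 0.7760)
ω' = (1.4038, -0.9451, 0.3076)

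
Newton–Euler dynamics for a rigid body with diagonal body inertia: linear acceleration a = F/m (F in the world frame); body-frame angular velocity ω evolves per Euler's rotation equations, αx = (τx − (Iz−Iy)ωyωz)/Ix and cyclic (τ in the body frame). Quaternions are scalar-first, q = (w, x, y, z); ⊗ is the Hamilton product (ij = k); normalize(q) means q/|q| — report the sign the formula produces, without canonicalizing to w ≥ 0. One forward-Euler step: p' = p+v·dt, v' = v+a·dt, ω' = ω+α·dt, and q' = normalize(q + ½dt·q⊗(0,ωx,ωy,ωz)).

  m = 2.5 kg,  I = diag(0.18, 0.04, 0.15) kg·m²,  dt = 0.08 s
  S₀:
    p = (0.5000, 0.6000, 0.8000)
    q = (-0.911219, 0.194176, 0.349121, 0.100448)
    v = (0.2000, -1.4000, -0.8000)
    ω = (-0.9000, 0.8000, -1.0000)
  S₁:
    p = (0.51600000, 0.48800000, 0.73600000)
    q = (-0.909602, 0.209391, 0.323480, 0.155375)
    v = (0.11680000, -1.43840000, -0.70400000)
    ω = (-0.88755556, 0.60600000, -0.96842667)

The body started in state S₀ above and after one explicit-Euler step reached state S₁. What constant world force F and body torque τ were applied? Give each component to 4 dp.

F = (-2.6000, -1.2000, 3.0000)
τ = (-0.0600, -0.0700, 0.1600)

ω₁ − ω₀ = (0.01244444, -0.19400000, 0.03157333)
ω₀×(Iω₀) = (-0.0880, 0.0270, 0.1008)
I·α + gyro = (-0.0600, -0.0700, 0.1600)
velocity change Δv = (-0.08320000, -0.03840000, 0.09600000)
m·(v₁−v₀)/dt = (-2.6000, -1.2000, 3.0000)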